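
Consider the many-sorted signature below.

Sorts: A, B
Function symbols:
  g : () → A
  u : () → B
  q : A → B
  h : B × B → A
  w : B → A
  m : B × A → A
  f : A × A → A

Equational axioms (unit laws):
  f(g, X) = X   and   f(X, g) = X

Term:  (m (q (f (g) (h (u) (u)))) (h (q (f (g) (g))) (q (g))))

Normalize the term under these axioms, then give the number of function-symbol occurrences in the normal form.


1. (m (q (f (g) (h (u) (u)))) (h (q (f (g) (g))) (q (g))))  →  (m (q (h (u) (u))) (h (q (f (g) (g))) (q (g))))
2. (m (q (h (u) (u))) (h (q (f (g) (g))) (q (g))))  →  (m (q (h (u) (u))) (h (q (g)) (q (g))))
normal form: (m (q (h (u) (u))) (h (q (g)) (q (g))))

size = 10


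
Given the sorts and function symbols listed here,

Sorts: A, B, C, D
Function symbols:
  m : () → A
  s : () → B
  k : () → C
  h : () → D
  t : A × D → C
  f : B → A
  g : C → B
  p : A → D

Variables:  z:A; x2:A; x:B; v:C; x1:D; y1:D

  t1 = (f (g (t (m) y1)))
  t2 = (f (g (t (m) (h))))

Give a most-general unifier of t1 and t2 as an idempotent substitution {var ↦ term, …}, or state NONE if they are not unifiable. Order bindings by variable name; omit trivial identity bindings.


{y1 ↦ (h)}


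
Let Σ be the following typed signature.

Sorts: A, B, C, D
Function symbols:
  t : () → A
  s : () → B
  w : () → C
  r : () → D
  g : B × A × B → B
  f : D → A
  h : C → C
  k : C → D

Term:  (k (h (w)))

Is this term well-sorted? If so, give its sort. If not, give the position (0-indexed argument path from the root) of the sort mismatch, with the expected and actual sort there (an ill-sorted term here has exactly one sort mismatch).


    (w) : C
  (h (w)) : C
(k (h (w))) : D

well-sorted; sort = D


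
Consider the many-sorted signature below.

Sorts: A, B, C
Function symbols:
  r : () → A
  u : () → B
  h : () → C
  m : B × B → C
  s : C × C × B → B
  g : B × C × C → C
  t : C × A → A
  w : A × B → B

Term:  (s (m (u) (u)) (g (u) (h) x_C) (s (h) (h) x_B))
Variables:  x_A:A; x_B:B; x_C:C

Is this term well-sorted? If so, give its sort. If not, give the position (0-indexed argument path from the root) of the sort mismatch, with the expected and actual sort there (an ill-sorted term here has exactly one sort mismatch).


    (u) : B
    (u) : B
  (m (u) (u)) : C
    (u) : B
    (h) : C
    x_C : C
  (g (u) (h) x_C) : C
    (h) : C
    (h) : C
    x_B : B
  (s (h) (h) x_B) : B
(s (m (u) (u)) (g (u) (h) x_C) (s (h) (h) x_B)) : B

well-sorted; sort = B


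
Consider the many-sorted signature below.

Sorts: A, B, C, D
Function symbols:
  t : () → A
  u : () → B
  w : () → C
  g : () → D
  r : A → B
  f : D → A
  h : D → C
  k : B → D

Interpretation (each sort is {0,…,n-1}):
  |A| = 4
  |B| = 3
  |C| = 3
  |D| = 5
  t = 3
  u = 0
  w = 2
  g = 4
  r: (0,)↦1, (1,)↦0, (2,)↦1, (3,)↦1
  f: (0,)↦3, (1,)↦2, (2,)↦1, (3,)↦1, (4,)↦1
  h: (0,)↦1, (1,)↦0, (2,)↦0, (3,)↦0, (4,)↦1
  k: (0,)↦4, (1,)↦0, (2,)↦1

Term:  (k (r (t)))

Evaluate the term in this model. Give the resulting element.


value = 0

  t = 3
  (r (t)) = r(3,) = 1
  (k (r (t))) = k(1,) = 0


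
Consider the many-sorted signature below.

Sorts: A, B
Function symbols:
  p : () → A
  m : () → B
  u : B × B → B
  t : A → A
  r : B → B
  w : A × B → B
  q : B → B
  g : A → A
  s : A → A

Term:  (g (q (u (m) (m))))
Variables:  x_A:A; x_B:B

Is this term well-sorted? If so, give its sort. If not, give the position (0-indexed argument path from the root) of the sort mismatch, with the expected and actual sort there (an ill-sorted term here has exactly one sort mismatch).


ill-sorted at position [0]: expected A, got B

      (m) : B
      (m) : B
    (u (m) (m)) : B
  (q (u (m) (m))) : B
(g (q (u (m) (m)))) : ✗ arg 0 at [0] has sort B, expected A


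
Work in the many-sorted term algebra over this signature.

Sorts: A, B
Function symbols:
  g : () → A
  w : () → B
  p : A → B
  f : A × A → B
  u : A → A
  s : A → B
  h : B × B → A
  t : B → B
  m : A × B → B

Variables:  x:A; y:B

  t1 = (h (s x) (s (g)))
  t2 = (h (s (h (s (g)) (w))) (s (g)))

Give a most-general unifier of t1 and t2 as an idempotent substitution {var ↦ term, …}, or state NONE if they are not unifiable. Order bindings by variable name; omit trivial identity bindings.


{x ↦ (h (s (g)) (w))}


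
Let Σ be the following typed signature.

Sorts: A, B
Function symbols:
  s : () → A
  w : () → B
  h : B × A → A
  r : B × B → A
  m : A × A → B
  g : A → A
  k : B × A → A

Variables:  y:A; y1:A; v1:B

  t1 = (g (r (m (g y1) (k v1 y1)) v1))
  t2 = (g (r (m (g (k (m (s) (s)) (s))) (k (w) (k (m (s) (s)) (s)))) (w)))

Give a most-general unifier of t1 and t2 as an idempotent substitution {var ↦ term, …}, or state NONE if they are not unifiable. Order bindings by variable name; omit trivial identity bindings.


{v1 ↦ (w), y1 ↦ (k (m (s) (s)) (s))}


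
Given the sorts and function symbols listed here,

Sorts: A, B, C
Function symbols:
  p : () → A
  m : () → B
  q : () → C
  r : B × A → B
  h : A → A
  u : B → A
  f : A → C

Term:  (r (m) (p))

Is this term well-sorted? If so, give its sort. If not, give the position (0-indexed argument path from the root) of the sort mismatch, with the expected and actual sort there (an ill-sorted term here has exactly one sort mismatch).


  (m) : B
  (p) : A
(r (m) (p)) : B

well-sorted; sort = B


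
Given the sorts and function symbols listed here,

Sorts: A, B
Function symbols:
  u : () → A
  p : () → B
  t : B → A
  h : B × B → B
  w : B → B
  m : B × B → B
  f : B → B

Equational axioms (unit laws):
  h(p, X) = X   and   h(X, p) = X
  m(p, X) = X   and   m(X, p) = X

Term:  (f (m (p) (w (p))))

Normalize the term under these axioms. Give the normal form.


normal form = (f (w (p)))

1. (f (m (p) (w (p))))  →  (f (w (p)))


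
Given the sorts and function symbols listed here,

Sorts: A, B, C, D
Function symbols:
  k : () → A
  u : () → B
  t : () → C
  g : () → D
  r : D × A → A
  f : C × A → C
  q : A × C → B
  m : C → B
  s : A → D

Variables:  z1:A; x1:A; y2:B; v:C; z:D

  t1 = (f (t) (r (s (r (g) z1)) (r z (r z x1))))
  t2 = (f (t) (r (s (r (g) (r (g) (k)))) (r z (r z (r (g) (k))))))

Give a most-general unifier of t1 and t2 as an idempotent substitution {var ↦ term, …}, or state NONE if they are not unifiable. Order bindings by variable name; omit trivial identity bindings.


{x1 ↦ (r (g) (k)), z1 ↦ (r (g) (k))}


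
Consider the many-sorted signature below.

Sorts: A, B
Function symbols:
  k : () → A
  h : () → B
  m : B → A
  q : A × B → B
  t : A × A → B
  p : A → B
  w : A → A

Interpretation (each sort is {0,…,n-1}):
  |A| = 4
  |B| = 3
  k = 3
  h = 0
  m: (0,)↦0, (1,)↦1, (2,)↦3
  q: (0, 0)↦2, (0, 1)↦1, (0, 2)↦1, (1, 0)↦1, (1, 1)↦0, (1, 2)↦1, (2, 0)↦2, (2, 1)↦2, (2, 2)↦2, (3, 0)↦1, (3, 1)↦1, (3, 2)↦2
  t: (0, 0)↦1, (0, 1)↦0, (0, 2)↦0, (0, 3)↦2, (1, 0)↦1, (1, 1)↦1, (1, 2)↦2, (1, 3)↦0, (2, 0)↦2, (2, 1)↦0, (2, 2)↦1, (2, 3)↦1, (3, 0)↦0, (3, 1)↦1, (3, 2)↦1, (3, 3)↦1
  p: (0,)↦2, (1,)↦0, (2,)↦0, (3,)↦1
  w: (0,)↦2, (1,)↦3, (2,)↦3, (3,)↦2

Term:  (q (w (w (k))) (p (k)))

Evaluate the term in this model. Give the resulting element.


value = 1

  k = 3
  (w (k)) = w(3,) = 2
  (w (w (k))) = w(2,) = 3
  k = 3
  (p (k)) = p(3,) = 1
  (q (w (w (k))) (p (k))) = q(3, 1) = 1


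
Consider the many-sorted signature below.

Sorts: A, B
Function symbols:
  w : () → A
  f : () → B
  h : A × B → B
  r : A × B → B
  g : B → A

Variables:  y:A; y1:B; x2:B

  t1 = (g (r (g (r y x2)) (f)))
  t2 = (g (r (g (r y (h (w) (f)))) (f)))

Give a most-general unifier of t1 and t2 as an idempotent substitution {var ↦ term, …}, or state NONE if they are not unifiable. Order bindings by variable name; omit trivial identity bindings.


{x2 ↦ (h (w) (f))}


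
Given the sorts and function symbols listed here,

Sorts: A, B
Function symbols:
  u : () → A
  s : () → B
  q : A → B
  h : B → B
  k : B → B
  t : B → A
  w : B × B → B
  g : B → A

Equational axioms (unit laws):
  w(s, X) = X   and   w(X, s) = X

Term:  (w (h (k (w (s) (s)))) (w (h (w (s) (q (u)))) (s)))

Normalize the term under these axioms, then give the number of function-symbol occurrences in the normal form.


size = 7

1. (w (h (k (w (s) (s)))) (w (h (w (s) (q (u)))) (s)))  →  (w (h (k (s))) (w (h (w (s) (q (u)))) (s)))
2. (w (h (k (s))) (w (h (w (s) (q (u)))) (s)))  →  (w (h (k (s))) (h (w (s) (q (u)))))
3. (w (h (k (s))) (h (w (s) (q (u)))))  →  (w (h (k (s))) (h (q (u))))
normal form: (w (h (k (s))) (h (q (u))))


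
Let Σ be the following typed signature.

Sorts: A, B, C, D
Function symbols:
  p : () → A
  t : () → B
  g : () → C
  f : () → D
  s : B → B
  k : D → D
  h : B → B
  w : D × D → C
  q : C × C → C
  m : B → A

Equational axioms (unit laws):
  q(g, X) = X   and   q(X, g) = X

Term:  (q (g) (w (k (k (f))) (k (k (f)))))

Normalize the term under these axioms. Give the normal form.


1. (q (g) (w (k (k (f))) (k (k (f)))))  →  (w (k (k (f))) (k (k (f))))

normal form = (w (k (k (f))) (k (k (f))))


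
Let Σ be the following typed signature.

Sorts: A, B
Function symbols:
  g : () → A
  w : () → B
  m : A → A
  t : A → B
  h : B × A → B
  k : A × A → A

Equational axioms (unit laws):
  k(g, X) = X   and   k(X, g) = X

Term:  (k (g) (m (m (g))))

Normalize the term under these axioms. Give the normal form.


1. (k (g) (m (m (g))))  →  (m (m (g)))

normal form = (m (m (g)))


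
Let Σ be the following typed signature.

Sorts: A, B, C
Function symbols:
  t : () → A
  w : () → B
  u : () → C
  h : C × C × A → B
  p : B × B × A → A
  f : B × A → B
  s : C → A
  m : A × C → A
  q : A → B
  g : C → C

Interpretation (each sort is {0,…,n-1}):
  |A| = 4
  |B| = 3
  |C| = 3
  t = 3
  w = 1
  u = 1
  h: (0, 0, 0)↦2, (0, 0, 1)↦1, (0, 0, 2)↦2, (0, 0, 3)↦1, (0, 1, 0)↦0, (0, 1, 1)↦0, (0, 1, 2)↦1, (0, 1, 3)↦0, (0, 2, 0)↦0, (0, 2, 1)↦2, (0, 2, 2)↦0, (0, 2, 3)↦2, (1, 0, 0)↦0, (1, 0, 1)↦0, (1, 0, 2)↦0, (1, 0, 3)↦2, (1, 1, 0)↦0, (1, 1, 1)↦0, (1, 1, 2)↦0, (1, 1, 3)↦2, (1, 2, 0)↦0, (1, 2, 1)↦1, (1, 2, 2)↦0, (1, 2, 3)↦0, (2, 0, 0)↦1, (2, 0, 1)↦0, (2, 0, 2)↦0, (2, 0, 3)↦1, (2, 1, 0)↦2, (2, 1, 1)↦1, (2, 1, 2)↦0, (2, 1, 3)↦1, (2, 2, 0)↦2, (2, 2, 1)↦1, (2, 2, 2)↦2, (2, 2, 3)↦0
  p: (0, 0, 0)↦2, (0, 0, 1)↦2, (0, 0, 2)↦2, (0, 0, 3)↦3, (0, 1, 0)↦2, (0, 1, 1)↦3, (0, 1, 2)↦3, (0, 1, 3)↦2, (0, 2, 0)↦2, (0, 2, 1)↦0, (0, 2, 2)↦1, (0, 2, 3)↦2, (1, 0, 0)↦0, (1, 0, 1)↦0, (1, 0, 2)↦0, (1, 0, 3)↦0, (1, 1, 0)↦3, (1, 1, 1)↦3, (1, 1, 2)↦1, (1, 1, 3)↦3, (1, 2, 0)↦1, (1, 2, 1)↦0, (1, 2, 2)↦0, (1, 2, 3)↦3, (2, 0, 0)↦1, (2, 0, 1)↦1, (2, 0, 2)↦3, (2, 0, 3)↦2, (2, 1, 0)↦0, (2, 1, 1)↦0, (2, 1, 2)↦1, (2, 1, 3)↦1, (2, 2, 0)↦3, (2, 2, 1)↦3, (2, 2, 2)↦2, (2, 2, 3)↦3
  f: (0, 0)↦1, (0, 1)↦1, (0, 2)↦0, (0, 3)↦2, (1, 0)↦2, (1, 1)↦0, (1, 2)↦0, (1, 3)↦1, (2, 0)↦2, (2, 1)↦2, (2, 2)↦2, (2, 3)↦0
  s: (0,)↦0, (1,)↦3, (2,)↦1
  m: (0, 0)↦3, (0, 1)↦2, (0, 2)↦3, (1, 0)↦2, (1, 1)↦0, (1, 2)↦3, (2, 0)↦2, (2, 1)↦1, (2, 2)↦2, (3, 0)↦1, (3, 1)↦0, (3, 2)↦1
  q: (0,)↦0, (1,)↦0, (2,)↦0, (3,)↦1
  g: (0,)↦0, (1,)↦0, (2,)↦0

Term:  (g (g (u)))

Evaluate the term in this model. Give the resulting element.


value = 0

  u = 1
  (g (u)) = g(1,) = 0
  (g (g (u))) = g(0,) = 0


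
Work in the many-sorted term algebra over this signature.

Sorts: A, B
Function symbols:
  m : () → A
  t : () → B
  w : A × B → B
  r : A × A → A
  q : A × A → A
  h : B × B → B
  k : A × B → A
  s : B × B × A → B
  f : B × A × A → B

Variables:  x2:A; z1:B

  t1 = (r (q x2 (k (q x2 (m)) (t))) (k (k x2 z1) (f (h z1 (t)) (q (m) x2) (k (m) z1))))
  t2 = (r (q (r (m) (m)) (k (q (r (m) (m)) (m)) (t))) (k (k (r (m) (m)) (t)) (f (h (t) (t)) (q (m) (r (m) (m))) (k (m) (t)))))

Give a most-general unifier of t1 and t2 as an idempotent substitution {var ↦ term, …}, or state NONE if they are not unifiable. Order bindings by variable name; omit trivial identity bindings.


{x2 ↦ (r (m) (m)), z1 ↦ (t)}


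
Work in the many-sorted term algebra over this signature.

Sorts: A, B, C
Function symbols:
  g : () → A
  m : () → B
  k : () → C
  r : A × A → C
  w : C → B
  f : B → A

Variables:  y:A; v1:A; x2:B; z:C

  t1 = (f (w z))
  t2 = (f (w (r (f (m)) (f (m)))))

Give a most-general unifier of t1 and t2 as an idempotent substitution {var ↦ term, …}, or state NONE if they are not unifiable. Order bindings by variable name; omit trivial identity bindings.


{z ↦ (r (f (m)) (f (m)))}


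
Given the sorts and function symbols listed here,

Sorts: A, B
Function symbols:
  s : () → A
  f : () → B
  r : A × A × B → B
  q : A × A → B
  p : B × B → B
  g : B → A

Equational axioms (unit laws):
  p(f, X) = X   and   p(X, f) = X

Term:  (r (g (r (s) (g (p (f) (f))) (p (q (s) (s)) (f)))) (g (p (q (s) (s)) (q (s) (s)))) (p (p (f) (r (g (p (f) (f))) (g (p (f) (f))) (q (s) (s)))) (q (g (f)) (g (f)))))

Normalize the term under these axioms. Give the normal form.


normal form = (r (g (r (s) (g (f)) (q (s) (s)))) (g (p (q (s) (s)) (q (s) (s)))) (p (r (g (f)) (g (f)) (q (s) (s))) (q (g (f)) (g (f)))))

1. (r (g (r (s) (g (p (f) (f))) (p (q (s) (s)) (f)))) (g (p (q (s) (s)) (q (s) (s)))) (p (p (f) (r (g (p (f) (f))) (g (p (f) (f))) (q (s) (s)))) (q (g (f)) (g (f)))))  →  (r (g (r (s) (g (f)) (p (q (s) (s)) (f)))) (g (p (q (s) (s)) (q (s) (s)))) (p (p (f) (r (g (p (f) (f))) (g (p (f) (f))) (q (s) (s)))) (q (g (f)) (g (f)))))
2. (r (g (r (s) (g (f)) (p (q (s) (s)) (f)))) (g (p (q (s) (s)) (q (s) (s)))) (p (p (f) (r (g (p (f) (f))) (g (p (f) (f))) (q (s) (s)))) (q (g (f)) (g (f)))))  →  (r (g (r (s) (g (f)) (q (s) (s)))) (g (p (q (s) (s)) (q (s) (s)))) (p (p (f) (r (g (p (f) (f))) (g (p (f) (f))) (q (s) (s)))) (q (g (f)) (g (f)))))
3. (r (g (r (s) (g (f)) (q (s) (s)))) (g (p (q (s) (s)) (q (s) (s)))) (p (p (f) (r (g (p (f) (f))) (g (p (f) (f))) (q (s) (s)))) (q (g (f)) (g (f)))))  →  (r (g (r (s) (g (f)) (q (s) (s)))) (g (p (q (s) (s)) (q (s) (s)))) (p (r (g (p (f) (f))) (g (p (f) (f))) (q (s) (s))) (q (g (f)) (g (f)))))
4. (r (g (r (s) (g (f)) (q (s) (s)))) (g (p (q (s) (s)) (q (s) (s)))) (p (r (g (p (f) (f))) (g (p (f) (f))) (q (s) (s))) (q (g (f)) (g (f)))))  →  (r (g (r (s) (g (f)) (q (s) (s)))) (g (p (q (s) (s)) (q (s) (s)))) (p (r (g (f)) (g (p (f) (f))) (q (s) (s))) (q (g (f)) (g (f)))))
5. (r (g (r (s) (g (f)) (q (s) (s)))) (g (p (q (s) (s)) (q (s) (s)))) (p (r (g (f)) (g (p (f) (f))) (q (s) (s))) (q (g (f)) (g (f)))))  →  (r (g (r (s) (g (f)) (q (s) (s)))) (g (p (q (s) (s)) (q (s) (s)))) (p (r (g (f)) (g (f)) (q (s) (s))) (q (g (f)) (g (f)))))


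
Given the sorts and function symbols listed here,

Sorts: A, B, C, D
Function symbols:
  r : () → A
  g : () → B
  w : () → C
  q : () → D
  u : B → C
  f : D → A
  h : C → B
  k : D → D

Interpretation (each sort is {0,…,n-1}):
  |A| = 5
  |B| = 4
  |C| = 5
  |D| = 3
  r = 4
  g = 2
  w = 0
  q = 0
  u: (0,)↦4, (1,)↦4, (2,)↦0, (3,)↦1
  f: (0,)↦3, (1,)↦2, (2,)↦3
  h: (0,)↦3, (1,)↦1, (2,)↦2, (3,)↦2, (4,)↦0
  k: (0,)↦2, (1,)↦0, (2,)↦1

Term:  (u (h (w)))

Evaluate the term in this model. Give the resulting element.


value = 1

  w = 0
  (h (w)) = h(0,) = 3
  (u (h (w))) = u(3,) = 1


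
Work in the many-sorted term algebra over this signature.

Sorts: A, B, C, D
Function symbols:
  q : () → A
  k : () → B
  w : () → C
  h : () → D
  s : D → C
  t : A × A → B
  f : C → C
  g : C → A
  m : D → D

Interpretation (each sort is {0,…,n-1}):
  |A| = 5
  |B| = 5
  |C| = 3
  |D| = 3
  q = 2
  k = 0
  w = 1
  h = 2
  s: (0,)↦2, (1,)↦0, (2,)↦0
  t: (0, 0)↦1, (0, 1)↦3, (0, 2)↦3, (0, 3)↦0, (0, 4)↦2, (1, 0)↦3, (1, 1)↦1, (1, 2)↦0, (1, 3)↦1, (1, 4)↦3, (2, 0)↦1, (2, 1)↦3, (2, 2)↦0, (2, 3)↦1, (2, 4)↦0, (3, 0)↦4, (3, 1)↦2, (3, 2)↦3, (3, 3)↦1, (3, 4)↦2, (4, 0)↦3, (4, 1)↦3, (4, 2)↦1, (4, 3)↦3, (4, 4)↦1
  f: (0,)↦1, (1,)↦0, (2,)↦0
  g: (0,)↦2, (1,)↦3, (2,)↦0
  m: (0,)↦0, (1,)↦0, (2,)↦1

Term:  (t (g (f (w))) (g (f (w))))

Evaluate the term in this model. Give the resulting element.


  w = 1
  (f (w)) = f(1,) = 0
  (g (f (w))) = g(0,) = 2
  w = 1
  (f (w)) = f(1,) = 0
  (g (f (w))) = g(0,) = 2
  (t (g (f (w))) (g (f (w)))) = t(2, 2) = 0

value = 0


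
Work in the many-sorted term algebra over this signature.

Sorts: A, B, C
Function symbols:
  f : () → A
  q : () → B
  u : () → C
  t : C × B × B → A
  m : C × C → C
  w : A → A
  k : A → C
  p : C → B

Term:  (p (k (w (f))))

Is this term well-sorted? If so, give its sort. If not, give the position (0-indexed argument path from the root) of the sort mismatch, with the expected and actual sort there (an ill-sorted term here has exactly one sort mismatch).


well-sorted; sort = B

      (f) : A
    (w (f)) : A
  (k (w (f))) : C
(p (k (w (f)))) : B


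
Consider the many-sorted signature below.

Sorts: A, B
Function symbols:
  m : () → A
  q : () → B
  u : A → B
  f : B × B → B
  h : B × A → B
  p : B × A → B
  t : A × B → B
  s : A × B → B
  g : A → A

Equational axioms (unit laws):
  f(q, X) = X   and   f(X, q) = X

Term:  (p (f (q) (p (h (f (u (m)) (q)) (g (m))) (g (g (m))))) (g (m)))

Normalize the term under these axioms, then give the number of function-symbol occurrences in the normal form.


1. (p (f (q) (p (h (f (u (m)) (q)) (g (m))) (g (g (m))))) (g (m)))  →  (p (p (h (f (u (m)) (q)) (g (m))) (g (g (m)))) (g (m)))
2. (p (p (h (f (u (m)) (q)) (g (m))) (g (g (m)))) (g (m)))  →  (p (p (h (u (m)) (g (m))) (g (g (m)))) (g (m)))
normal form: (p (p (h (u (m)) (g (m))) (g (g (m)))) (g (m)))

size = 12


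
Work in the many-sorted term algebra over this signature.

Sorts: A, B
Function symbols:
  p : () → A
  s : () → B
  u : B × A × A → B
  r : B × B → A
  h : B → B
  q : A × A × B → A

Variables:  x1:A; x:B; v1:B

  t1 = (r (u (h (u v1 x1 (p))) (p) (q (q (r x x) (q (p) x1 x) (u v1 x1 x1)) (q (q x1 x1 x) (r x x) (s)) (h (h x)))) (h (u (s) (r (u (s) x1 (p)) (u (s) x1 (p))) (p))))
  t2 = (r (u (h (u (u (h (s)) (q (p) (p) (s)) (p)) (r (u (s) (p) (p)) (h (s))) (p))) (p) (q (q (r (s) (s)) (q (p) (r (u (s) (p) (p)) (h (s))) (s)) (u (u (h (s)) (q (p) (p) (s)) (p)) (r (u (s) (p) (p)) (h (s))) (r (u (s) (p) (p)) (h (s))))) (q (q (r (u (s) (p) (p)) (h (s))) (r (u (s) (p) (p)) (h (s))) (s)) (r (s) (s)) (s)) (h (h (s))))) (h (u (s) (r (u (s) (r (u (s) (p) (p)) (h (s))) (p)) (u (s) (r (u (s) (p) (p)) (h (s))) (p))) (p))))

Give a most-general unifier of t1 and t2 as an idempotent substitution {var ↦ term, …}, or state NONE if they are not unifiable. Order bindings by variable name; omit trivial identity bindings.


{v1 ↦ (u (h (s)) (q (p) (p) (s)) (p)), x ↦ (s), x1 ↦ (r (u (s) (p) (p)) (h (s)))}


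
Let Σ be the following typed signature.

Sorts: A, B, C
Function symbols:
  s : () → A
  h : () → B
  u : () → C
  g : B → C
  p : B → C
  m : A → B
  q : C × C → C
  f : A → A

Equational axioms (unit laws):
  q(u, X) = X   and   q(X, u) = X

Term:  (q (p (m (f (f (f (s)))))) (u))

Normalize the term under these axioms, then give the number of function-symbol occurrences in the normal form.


1. (q (p (m (f (f (f (s)))))) (u))  →  (p (m (f (f (f (s))))))
normal form: (p (m (f (f (f (s))))))

size = 6


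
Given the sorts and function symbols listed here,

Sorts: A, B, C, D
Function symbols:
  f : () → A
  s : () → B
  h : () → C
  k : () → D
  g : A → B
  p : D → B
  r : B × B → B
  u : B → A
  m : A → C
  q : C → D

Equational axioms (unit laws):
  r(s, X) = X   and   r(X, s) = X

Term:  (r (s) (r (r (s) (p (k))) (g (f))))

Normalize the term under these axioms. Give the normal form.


1. (r (s) (r (r (s) (p (k))) (g (f))))  →  (r (r (s) (p (k))) (g (f)))
2. (r (r (s) (p (k))) (g (f)))  →  (r (p (k)) (g (f)))

normal form = (r (p (k)) (g (f)))


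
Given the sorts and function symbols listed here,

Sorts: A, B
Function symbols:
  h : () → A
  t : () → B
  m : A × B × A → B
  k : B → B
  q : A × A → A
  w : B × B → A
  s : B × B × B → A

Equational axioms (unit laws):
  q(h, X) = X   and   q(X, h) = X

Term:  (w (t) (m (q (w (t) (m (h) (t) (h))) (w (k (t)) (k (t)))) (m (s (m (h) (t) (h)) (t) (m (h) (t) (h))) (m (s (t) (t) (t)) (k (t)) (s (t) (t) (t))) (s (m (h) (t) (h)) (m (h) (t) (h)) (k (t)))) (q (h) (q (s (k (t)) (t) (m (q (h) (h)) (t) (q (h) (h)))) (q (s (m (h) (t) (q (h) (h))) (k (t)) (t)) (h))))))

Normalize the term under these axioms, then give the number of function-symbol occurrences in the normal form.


1. (w (t) (m (q (w (t) (m (h) (t) (h))) (w (k (t)) (k (t)))) (m (s (m (h) (t) (h)) (t) (m (h) (t) (h))) (m (s (t) (t) (t)) (k (t)) (s (t) (t) (t))) (s (m (h) (t) (h)) (m (h) (t) (h)) (k (t)))) (q (h) (q (s (k (t)) (t) (m (q (h) (h)) (t) (q (h) (h)))) (q (s (m (h) (t) (q (h) (h))) (k (t)) (t)) (h))))))  →  (w (t) (m (q (w (t) (m (h) (t) (h))) (w (k (t)) (k (t)))) (m (s (m (h) (t) (h)) (t) (m (h) (t) (h))) (m (s (t) (t) (t)) (k (t)) (s (t) (t) (t))) (s (m (h) (t) (h)) (m (h) (t) (h)) (k (t)))) (q (s (k (t)) (t) (m (q (h) (h)) (t) (q (h) (h)))) (q (s (m (h) (t) (q (h) (h))) (k (t)) (t)) (h)))))
2. (w (t) (m (q (w (t) (m (h) (t) (h))) (w (k (t)) (k (t)))) (m (s (m (h) (t) (h)) (t) (m (h) (t) (h))) (m (s (t) (t) (t)) (k (t)) (s (t) (t) (t))) (s (m (h) (t) (h)) (m (h) (t) (h)) (k (t)))) (q (s (k (t)) (t) (m (q (h) (h)) (t) (q (h) (h)))) (q (s (m (h) (t) (q (h) (h))) (k (t)) (t)) (h)))))  →  (w (t) (m (q (w (t) (m (h) (t) (h))) (w (k (t)) (k (t)))) (m (s (m (h) (t) (h)) (t) (m (h) (t) (h))) (m (s (t) (t) (t)) (k (t)) (s (t) (t) (t))) (s (m (h) (t) (h)) (m (h) (t) (h)) (k (t)))) (q (s (k (t)) (t) (m (h) (t) (q (h) (h)))) (q (s (m (h) (t) (q (h) (h))) (k (t)) (t)) (h)))))
3. (w (t) (m (q (w (t) (m (h) (t) (h))) (w (k (t)) (k (t)))) (m (s (m (h) (t) (h)) (t) (m (h) (t) (h))) (m (s (t) (t) (t)) (k (t)) (s (t) (t) (t))) (s (m (h) (t) (h)) (m (h) (t) (h)) (k (t)))) (q (s (k (t)) (t) (m (h) (t) (q (h) (h)))) (q (s (m (h) (t) (q (h) (h))) (k (t)) (t)) (h)))))  →  (w (t) (m (q (w (t) (m (h) (t) (h))) (w (k (t)) (k (t)))) (m (s (m (h) (t) (h)) (t) (m (h) (t) (h))) (m (s (t) (t) (t)) (k (t)) (s (t) (t) (t))) (s (m (h) (t) (h)) (m (h) (t) (h)) (k (t)))) (q (s (k (t)) (t) (m (h) (t) (h))) (q (s (m (h) (t) (q (h) (h))) (k (t)) (t)) (h)))))
4. (w (t) (m (q (w (t) (m (h) (t) (h))) (w (k (t)) (k (t)))) (m (s (m (h) (t) (h)) (t) (m (h) (t) (h))) (m (s (t) (t) (t)) (k (t)) (s (t) (t) (t))) (s (m (h) (t) (h)) (m (h) (t) (h)) (k (t)))) (q (s (k (t)) (t) (m (h) (t) (h))) (q (s (m (h) (t) (q (h) (h))) (k (t)) (t)) (h)))))  →  (w (t) (m (q (w (t) (m (h) (t) (h))) (w (k (t)) (k (t)))) (m (s (m (h) (t) (h)) (t) (m (h) (t) (h))) (m (s (t) (t) (t)) (k (t)) (s (t) (t) (t))) (s (m (h) (t) (h)) (m (h) (t) (h)) (k (t)))) (q (s (k (t)) (t) (m (h) (t) (h))) (s (m (h) (t) (q (h) (h))) (k (t)) (t)))))
5. (w (t) (m (q (w (t) (m (h) (t) (h))) (w (k (t)) (k (t)))) (m (s (m (h) (t) (h)) (t) (m (h) (t) (h))) (m (s (t) (t) (t)) (k (t)) (s (t) (t) (t))) (s (m (h) (t) (h)) (m (h) (t) (h)) (k (t)))) (q (s (k (t)) (t) (m (h) (t) (h))) (s (m (h) (t) (q (h) (h))) (k (t)) (t)))))  →  (w (t) (m (q (w (t) (m (h) (t) (h))) (w (k (t)) (k (t)))) (m (s (m (h) (t) (h)) (t) (m (h) (t) (h))) (m (s (t) (t) (t)) (k (t)) (s (t) (t) (t))) (s (m (h) (t) (h)) (m (h) (t) (h)) (k (t)))) (q (s (k (t)) (t) (m (h) (t) (h))) (s (m (h) (t) (h)) (k (t)) (t)))))
normal form: (w (t) (m (q (w (t) (m (h) (t) (h))) (w (k (t)) (k (t)))) (m (s (m (h) (t) (h)) (t) (m (h) (t) (h))) (m (s (t) (t) (t)) (k (t)) (s (t) (t) (t))) (s (m (h) (t) (h)) (m (h) (t) (h)) (k (t)))) (q (s (k (t)) (t) (m (h) (t) (h))) (s (m (h) (t) (h)) (k (t)) (t)))))

size = 65


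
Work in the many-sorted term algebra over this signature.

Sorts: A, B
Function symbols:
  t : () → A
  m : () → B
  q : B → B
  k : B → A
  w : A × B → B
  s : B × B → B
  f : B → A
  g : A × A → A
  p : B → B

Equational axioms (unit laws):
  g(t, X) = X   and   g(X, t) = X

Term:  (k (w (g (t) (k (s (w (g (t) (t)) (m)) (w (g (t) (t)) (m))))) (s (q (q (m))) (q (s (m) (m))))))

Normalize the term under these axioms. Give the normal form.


1. (k (w (g (t) (k (s (w (g (t) (t)) (m)) (w (g (t) (t)) (m))))) (s (q (q (m))) (q (s (m) (m))))))  →  (k (w (k (s (w (g (t) (t)) (m)) (w (g (t) (t)) (m)))) (s (q (q (m))) (q (s (m) (m))))))
2. (k (w (k (s (w (g (t) (t)) (m)) (w (g (t) (t)) (m)))) (s (q (q (m))) (q (s (m) (m))))))  →  (k (w (k (s (w (t) (m)) (w (g (t) (t)) (m)))) (s (q (q (m))) (q (s (m) (m))))))
3. (k (w (k (s (w (t) (m)) (w (g (t) (t)) (m)))) (s (q (q (m))) (q (s (m) (m))))))  →  (k (w (k (s (w (t) (m)) (w (t) (m)))) (s (q (q (m))) (q (s (m) (m))))))

normal form = (k (w (k (s (w (t) (m)) (w (t) (m)))) (s (q (q (m))) (q (s (m) (m))))))


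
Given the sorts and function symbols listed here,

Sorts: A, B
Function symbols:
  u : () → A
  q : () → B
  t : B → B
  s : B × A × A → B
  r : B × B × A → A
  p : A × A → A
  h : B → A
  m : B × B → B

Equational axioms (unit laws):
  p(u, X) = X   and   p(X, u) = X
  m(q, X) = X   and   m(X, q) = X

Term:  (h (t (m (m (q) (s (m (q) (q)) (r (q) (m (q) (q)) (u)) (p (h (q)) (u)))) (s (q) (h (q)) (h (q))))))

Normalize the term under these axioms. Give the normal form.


normal form = (h (t (m (s (q) (r (q) (q) (u)) (h (q))) (s (q) (h (q)) (h (q))))))

1. (h (t (m (m (q) (s (m (q) (q)) (r (q) (m (q) (q)) (u)) (p (h (q)) (u)))) (s (q) (h (q)) (h (q))))))  →  (h (t (m (s (m (q) (q)) (r (q) (m (q) (q)) (u)) (p (h (q)) (u))) (s (q) (h (q)) (h (q))))))
2. (h (t (m (s (m (q) (q)) (r (q) (m (q) (q)) (u)) (p (h (q)) (u))) (s (q) (h (q)) (h (q))))))  →  (h (t (m (s (q) (r (q) (m (q) (q)) (u)) (p (h (q)) (u))) (s (q) (h (q)) (h (q))))))
3. (h (t (m (s (q) (r (q) (m (q) (q)) (u)) (p (h (q)) (u))) (s (q) (h (q)) (h (q))))))  →  (h (t (m (s (q) (r (q) (q) (u)) (p (h (q)) (u))) (s (q) (h (q)) (h (q))))))
4. (h (t (m (s (q) (r (q) (q) (u)) (p (h (q)) (u))) (s (q) (h (q)) (h (q))))))  →  (h (t (m (s (q) (r (q) (q) (u)) (h (q))) (s (q) (h (q)) (h (q))))))


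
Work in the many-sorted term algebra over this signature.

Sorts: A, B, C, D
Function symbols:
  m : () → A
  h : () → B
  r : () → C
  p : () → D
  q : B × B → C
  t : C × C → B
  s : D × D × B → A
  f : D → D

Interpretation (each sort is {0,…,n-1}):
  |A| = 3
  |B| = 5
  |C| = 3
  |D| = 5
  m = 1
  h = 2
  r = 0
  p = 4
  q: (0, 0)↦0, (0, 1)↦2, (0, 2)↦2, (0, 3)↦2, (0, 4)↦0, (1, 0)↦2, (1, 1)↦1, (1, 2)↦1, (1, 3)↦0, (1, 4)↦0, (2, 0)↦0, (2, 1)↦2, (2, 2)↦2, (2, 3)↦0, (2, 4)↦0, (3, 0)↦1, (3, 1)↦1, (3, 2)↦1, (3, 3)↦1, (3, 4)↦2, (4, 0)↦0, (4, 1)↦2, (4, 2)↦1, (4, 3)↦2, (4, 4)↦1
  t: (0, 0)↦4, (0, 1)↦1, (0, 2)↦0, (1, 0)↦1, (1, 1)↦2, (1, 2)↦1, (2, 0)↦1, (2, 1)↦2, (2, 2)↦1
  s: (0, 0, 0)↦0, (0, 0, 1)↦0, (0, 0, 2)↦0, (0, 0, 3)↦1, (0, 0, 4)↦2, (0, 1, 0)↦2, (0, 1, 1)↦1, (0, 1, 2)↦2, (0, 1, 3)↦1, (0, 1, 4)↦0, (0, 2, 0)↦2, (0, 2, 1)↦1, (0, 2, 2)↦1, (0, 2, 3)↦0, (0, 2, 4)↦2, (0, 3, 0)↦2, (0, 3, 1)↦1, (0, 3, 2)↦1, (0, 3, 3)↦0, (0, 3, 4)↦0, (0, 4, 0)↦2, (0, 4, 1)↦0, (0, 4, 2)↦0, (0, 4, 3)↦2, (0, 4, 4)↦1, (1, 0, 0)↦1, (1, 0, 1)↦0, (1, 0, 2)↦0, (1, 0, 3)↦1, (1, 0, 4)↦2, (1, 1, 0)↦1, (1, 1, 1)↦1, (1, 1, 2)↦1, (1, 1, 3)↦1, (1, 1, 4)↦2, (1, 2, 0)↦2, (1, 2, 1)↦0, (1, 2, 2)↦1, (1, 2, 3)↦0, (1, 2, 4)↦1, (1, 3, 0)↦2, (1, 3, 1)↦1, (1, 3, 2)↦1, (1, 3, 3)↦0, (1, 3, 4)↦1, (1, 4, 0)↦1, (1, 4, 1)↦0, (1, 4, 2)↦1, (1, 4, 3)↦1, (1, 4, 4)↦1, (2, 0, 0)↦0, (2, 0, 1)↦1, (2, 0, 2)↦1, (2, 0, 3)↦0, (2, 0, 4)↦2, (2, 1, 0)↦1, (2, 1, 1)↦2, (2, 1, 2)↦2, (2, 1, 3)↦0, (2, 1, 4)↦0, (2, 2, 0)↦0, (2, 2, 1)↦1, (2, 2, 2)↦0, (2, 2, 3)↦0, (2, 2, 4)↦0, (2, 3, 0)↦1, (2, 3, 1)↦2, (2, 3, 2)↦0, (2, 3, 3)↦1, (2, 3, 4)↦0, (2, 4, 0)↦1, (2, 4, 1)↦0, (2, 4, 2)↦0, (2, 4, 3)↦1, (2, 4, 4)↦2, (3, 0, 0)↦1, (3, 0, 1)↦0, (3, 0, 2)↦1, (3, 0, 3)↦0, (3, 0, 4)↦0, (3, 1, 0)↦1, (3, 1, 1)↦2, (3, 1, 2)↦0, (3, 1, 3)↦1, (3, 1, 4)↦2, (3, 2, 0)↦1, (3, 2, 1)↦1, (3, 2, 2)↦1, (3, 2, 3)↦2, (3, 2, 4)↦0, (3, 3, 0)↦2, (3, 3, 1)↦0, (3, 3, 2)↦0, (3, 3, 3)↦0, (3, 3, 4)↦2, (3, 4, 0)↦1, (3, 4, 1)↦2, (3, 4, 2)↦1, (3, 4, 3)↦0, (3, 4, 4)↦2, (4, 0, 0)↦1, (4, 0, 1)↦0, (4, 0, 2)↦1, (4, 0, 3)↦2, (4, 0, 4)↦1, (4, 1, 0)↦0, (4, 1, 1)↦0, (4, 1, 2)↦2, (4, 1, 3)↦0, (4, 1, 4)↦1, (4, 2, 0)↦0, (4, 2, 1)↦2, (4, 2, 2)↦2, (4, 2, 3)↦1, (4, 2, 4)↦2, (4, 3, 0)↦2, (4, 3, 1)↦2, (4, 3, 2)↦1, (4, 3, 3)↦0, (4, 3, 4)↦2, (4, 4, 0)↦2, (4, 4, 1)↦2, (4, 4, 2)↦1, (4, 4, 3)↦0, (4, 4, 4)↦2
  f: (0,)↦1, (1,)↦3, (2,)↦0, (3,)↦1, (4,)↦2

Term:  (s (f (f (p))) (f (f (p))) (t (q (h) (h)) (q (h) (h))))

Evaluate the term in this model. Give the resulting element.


  p = 4
  (f (p)) = f(4,) = 2
  (f (f (p))) = f(2,) = 0
  p = 4
  (f (p)) = f(4,) = 2
  (f (f (p))) = f(2,) = 0
  h = 2
  h = 2
  (q (h) (h)) = q(2, 2) = 2
  h = 2
  h = 2
  (q (h) (h)) = q(2, 2) = 2
  (t (q (h) (h)) (q (h) (h))) = t(2, 2) = 1
  (s (f (f (p))) (f (f (p))) (t (q (h) (h)) (q (h) (h)))) = s(0, 0, 1) = 0

value = 0


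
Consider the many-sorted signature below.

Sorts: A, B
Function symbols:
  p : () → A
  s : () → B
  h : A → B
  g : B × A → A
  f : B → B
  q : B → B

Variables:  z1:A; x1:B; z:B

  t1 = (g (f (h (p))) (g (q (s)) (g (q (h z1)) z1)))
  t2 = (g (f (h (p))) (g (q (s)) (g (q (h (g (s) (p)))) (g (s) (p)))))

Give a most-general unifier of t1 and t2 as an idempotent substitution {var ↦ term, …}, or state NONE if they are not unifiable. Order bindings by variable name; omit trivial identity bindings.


{z1 ↦ (g (s) (p))}


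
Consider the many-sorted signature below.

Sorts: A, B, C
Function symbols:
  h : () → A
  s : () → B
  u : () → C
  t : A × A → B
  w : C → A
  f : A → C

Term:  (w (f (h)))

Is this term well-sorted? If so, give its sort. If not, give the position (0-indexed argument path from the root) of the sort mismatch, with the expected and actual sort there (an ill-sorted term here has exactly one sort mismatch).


    (h) : A
  (f (h)) : C
(w (f (h))) : A

well-sorted; sort = A


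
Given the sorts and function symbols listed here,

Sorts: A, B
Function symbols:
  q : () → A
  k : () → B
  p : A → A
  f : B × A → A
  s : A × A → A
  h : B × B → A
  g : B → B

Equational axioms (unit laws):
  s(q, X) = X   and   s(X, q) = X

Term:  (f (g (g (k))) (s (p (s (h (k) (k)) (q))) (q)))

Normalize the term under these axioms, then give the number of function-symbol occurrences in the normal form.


1. (f (g (g (k))) (s (p (s (h (k) (k)) (q))) (q)))  →  (f (g (g (k))) (p (s (h (k) (k)) (q))))
2. (f (g (g (k))) (p (s (h (k) (k)) (q))))  →  (f (g (g (k))) (p (h (k) (k))))
normal form: (f (g (g (k))) (p (h (k) (k))))

size = 8


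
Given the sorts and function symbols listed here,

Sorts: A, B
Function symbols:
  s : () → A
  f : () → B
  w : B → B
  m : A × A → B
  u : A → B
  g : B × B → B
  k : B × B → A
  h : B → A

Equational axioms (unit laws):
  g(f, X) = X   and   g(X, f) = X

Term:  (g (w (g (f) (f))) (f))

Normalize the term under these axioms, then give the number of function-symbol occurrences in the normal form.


size = 2

1. (g (w (g (f) (f))) (f))  →  (w (g (f) (f)))
2. (w (g (f) (f)))  →  (w (f))
normal form: (w (f))


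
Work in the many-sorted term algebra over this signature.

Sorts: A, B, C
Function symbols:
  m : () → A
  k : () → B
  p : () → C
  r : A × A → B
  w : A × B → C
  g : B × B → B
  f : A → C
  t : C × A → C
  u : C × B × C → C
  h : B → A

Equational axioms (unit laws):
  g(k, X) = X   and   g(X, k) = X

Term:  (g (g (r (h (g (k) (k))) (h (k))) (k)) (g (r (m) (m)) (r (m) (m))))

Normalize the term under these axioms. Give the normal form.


1. (g (g (r (h (g (k) (k))) (h (k))) (k)) (g (r (m) (m)) (r (m) (m))))  →  (g (r (h (g (k) (k))) (h (k))) (g (r (m) (m)) (r (m) (m))))
2. (g (r (h (g (k) (k))) (h (k))) (g (r (m) (m)) (r (m) (m))))  →  (g (r (h (k)) (h (k))) (g (r (m) (m)) (r (m) (m))))

normal form = (g (r (h (k)) (h (k))) (g (r (m) (m)) (r (m) (m))))


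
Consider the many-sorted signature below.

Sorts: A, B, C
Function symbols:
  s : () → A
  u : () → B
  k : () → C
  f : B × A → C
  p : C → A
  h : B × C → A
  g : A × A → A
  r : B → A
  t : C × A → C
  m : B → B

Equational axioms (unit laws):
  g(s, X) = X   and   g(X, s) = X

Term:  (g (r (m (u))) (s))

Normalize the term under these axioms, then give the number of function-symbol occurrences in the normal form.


1. (g (r (m (u))) (s))  →  (r (m (u)))
normal form: (r (m (u)))

size = 3


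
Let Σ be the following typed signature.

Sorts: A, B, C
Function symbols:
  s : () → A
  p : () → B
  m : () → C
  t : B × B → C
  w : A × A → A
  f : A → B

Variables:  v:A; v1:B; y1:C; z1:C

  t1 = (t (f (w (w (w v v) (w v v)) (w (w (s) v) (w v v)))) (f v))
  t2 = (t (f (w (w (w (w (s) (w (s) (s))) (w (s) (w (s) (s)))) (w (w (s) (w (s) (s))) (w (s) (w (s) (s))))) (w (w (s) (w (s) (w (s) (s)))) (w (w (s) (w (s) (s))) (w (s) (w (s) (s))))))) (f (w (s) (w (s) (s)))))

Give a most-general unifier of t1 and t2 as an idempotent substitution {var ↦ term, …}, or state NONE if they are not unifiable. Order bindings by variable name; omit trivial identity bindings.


{v ↦ (w (s) (w (s) (s)))}


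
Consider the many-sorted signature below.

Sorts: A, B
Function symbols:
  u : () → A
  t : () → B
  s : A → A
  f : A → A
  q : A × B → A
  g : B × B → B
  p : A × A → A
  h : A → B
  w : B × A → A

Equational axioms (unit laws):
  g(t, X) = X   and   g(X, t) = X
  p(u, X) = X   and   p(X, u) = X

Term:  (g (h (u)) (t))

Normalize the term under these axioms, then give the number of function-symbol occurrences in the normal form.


1. (g (h (u)) (t))  →  (h (u))
normal form: (h (u))

size = 2


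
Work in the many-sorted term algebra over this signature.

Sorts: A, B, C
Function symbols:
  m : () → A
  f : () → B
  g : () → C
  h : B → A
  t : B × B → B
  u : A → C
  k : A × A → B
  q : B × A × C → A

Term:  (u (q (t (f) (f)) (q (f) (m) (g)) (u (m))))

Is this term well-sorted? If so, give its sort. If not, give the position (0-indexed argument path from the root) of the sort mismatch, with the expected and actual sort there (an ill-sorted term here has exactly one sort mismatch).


      (f) : B
      (f) : B
    (t (f) (f)) : B
      (f) : B
      (m) : A
      (g) : C
    (q (f) (m) (g)) : A
      (m) : A
    (u (m)) : C
  (q (t (f) (f)) (q (f) (m) (g)) (u (m))) : A
(u (q (t (f) (f)) (q (f) (m) (g)) (u (m)))) : C

well-sorted; sort = C


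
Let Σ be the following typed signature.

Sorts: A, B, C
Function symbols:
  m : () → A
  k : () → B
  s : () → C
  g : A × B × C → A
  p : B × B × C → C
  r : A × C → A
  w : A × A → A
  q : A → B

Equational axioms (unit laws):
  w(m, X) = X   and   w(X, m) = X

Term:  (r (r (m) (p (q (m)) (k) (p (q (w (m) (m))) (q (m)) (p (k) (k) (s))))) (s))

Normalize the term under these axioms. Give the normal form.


1. (r (r (m) (p (q (m)) (k) (p (q (w (m) (m))) (q (m)) (p (k) (k) (s))))) (s))  →  (r (r (m) (p (q (m)) (k) (p (q (m)) (q (m)) (p (k) (k) (s))))) (s))

normal form = (r (r (m) (p (q (m)) (k) (p (q (m)) (q (m)) (p (k) (k) (s))))) (s))


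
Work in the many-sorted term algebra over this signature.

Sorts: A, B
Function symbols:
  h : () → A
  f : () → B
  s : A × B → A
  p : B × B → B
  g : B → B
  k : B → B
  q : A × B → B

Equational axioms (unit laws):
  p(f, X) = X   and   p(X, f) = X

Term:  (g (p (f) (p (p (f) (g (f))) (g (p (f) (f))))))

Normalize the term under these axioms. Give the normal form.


1. (g (p (f) (p (p (f) (g (f))) (g (p (f) (f))))))  →  (g (p (p (f) (g (f))) (g (p (f) (f)))))
2. (g (p (p (f) (g (f))) (g (p (f) (f)))))  →  (g (p (g (f)) (g (p (f) (f)))))
3. (g (p (g (f)) (g (p (f) (f)))))  →  (g (p (g (f)) (g (f))))

normal form = (g (p (g (f)) (g (f))))


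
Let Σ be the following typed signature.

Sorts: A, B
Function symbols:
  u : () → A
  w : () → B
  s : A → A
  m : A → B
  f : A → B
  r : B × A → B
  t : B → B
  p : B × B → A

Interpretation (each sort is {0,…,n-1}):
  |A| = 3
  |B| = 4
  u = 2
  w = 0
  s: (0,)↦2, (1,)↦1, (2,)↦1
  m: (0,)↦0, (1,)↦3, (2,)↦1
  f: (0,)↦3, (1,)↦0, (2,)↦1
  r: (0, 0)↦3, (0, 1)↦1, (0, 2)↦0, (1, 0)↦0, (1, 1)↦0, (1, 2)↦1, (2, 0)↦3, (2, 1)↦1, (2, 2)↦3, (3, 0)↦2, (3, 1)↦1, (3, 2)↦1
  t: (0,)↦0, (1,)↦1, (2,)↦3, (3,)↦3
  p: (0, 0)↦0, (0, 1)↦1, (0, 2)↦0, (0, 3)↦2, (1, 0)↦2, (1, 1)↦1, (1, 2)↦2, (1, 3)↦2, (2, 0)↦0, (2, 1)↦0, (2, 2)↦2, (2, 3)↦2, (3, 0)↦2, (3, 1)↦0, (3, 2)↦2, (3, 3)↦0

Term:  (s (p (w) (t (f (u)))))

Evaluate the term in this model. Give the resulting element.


  w = 0
  u = 2
  (f (u)) = f(2,) = 1
  (t (f (u))) = t(1,) = 1
  (p (w) (t (f (u)))) = p(0, 1) = 1
  (s (p (w) (t (f (u))))) = s(1,) = 1

value = 1


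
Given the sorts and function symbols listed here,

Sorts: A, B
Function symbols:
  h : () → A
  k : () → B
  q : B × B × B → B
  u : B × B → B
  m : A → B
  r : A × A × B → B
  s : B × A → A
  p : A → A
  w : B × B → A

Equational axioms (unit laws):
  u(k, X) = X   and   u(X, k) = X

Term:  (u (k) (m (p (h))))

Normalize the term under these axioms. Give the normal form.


1. (u (k) (m (p (h))))  →  (m (p (h)))

normal form = (m (p (h)))


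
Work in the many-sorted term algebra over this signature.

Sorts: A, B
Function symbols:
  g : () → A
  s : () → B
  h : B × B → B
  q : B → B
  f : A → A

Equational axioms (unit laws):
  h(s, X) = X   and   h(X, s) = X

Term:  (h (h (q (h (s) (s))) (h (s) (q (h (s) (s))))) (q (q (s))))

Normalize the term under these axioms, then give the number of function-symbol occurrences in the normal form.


size = 9

1. (h (h (q (h (s) (s))) (h (s) (q (h (s) (s))))) (q (q (s))))  →  (h (h (q (s)) (h (s) (q (h (s) (s))))) (q (q (s))))
2. (h (h (q (s)) (h (s) (q (h (s) (s))))) (q (q (s))))  →  (h (h (q (s)) (q (h (s) (s)))) (q (q (s))))
3. (h (h (q (s)) (q (h (s) (s)))) (q (q (s))))  →  (h (h (q (s)) (q (s))) (q (q (s))))
normal form: (h (h (q (s)) (q (s))) (q (q (s))))


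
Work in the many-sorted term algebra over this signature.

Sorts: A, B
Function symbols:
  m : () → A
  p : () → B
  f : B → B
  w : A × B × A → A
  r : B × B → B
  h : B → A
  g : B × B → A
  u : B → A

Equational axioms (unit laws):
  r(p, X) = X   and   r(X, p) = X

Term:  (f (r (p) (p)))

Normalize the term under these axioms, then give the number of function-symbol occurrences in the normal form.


1. (f (r (p) (p)))  →  (f (p))
normal form: (f (p))

size = 2


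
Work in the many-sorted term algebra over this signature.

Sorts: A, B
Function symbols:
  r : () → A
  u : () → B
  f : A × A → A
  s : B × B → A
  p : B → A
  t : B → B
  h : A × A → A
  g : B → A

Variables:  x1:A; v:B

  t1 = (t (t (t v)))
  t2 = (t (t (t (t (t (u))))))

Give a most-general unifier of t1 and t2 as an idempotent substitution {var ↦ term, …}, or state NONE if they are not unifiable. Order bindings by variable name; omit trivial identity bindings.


{v ↦ (t (t (u)))}


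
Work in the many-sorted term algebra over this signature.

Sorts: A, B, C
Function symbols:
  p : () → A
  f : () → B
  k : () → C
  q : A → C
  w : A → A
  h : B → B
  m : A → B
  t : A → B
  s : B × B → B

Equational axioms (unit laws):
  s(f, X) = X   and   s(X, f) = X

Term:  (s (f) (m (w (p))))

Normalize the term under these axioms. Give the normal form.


1. (s (f) (m (w (p))))  →  (m (w (p)))

normal form = (m (w (p)))
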